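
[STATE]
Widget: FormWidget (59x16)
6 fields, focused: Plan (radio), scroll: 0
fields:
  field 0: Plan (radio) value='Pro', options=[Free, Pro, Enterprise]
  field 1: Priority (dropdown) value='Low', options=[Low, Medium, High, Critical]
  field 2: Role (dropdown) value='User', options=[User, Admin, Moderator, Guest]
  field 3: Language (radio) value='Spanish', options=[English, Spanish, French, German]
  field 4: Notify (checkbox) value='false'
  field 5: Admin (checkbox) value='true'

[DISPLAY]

> Plan:       ( ) Free  (●) Pro  ( ) Enterprise            
  Priority:   [Low                                       ▼]
  Role:       [User                                      ▼]
  Language:   ( ) English  (●) Spanish  ( ) French  ( ) Ger
  Notify:     [ ]                                          
  Admin:      [x]                                          
                                                           
                                                           
                                                           
                                                           
                                                           
                                                           
                                                           
                                                           
                                                           
                                                           


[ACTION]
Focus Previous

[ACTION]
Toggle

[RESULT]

  Plan:       ( ) Free  (●) Pro  ( ) Enterprise            
  Priority:   [Low                                       ▼]
  Role:       [User                                      ▼]
  Language:   ( ) English  (●) Spanish  ( ) French  ( ) Ger
  Notify:     [ ]                                          
> Admin:      [ ]                                          
                                                           
                                                           
                                                           
                                                           
                                                           
                                                           
                                                           
                                                           
                                                           
                                                           


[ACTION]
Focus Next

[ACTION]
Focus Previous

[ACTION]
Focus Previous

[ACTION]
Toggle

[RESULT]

  Plan:       ( ) Free  (●) Pro  ( ) Enterprise            
  Priority:   [Low                                       ▼]
  Role:       [User                                      ▼]
  Language:   ( ) English  (●) Spanish  ( ) French  ( ) Ger
> Notify:     [x]                                          
  Admin:      [ ]                                          
                                                           
                                                           
                                                           
                                                           
                                                           
                                                           
                                                           
                                                           
                                                           
                                                           


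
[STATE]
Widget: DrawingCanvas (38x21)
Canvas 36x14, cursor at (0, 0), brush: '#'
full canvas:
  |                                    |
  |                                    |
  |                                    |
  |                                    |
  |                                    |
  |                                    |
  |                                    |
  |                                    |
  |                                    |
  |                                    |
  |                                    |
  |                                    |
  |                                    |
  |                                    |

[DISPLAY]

+                                     
                                      
                                      
                                      
                                      
                                      
                                      
                                      
                                      
                                      
                                      
                                      
                                      
                                      
                                      
                                      
                                      
                                      
                                      
                                      
                                      


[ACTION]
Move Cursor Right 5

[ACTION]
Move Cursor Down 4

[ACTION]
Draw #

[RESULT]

                                      
                                      
                                      
                                      
     #                                
                                      
                                      
                                      
                                      
                                      
                                      
                                      
                                      
                                      
                                      
                                      
                                      
                                      
                                      
                                      
                                      


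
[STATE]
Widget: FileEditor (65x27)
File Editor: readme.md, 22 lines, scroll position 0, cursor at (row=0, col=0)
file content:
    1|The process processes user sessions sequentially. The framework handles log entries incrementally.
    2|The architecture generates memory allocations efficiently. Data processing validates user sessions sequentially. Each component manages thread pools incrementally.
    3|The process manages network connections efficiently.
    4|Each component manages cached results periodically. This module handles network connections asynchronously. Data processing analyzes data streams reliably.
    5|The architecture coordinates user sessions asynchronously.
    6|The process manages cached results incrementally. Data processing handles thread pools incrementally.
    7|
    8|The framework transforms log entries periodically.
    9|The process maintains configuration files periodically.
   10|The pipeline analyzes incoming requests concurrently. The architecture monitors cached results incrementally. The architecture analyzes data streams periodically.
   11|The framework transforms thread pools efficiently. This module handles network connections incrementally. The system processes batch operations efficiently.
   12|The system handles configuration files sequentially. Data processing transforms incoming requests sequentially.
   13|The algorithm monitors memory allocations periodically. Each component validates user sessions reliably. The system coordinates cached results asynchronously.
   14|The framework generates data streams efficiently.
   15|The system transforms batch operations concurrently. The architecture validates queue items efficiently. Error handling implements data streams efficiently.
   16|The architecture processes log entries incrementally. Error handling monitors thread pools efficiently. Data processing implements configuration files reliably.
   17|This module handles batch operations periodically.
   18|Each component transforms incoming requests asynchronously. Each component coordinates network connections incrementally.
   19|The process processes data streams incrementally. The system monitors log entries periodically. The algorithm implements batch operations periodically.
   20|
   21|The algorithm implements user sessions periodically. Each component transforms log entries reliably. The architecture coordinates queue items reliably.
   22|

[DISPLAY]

█he process processes user sessions sequentially. The framework ▲
The architecture generates memory allocations efficiently. Data █
The process manages network connections efficiently.            ░
Each component manages cached results periodically. This module ░
The architecture coordinates user sessions asynchronously.      ░
The process manages cached results incrementally. Data processin░
                                                                ░
The framework transforms log entries periodically.              ░
The process maintains configuration files periodically.         ░
The pipeline analyzes incoming requests concurrently. The archit░
The framework transforms thread pools efficiently. This module h░
The system handles configuration files sequentially. Data proces░
The algorithm monitors memory allocations periodically. Each com░
The framework generates data streams efficiently.               ░
The system transforms batch operations concurrently. The archite░
The architecture processes log entries incrementally. Error hand░
This module handles batch operations periodically.              ░
Each component transforms incoming requests asynchronously. Each░
The process processes data streams incrementally. The system mon░
                                                                ░
The algorithm implements user sessions periodically. Each compon░
                                                                ░
                                                                ░
                                                                ░
                                                                ░
                                                                ░
                                                                ▼


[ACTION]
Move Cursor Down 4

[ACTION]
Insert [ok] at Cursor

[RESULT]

The process processes user sessions sequentially. The framework ▲
The architecture generates memory allocations efficiently. Data █
The process manages network connections efficiently.            ░
Each component manages cached results periodically. This module ░
ok█he architecture coordinates user sessions asynchronously.    ░
The process manages cached results incrementally. Data processin░
                                                                ░
The framework transforms log entries periodically.              ░
The process maintains configuration files periodically.         ░
The pipeline analyzes incoming requests concurrently. The archit░
The framework transforms thread pools efficiently. This module h░
The system handles configuration files sequentially. Data proces░
The algorithm monitors memory allocations periodically. Each com░
The framework generates data streams efficiently.               ░
The system transforms batch operations concurrently. The archite░
The architecture processes log entries incrementally. Error hand░
This module handles batch operations periodically.              ░
Each component transforms incoming requests asynchronously. Each░
The process processes data streams incrementally. The system mon░
                                                                ░
The algorithm implements user sessions periodically. Each compon░
                                                                ░
                                                                ░
                                                                ░
                                                                ░
                                                                ░
                                                                ▼


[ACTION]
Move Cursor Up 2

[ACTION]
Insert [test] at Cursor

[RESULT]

The process processes user sessions sequentially. The framework ▲
The architecture generates memory allocations efficiently. Data █
Thtest█ process manages network connections efficiently.        ░
Each component manages cached results periodically. This module ░
okThe architecture coordinates user sessions asynchronously.    ░
The process manages cached results incrementally. Data processin░
                                                                ░
The framework transforms log entries periodically.              ░
The process maintains configuration files periodically.         ░
The pipeline analyzes incoming requests concurrently. The archit░
The framework transforms thread pools efficiently. This module h░
The system handles configuration files sequentially. Data proces░
The algorithm monitors memory allocations periodically. Each com░
The framework generates data streams efficiently.               ░
The system transforms batch operations concurrently. The archite░
The architecture processes log entries incrementally. Error hand░
This module handles batch operations periodically.              ░
Each component transforms incoming requests asynchronously. Each░
The process processes data streams incrementally. The system mon░
                                                                ░
The algorithm implements user sessions periodically. Each compon░
                                                                ░
                                                                ░
                                                                ░
                                                                ░
                                                                ░
                                                                ▼


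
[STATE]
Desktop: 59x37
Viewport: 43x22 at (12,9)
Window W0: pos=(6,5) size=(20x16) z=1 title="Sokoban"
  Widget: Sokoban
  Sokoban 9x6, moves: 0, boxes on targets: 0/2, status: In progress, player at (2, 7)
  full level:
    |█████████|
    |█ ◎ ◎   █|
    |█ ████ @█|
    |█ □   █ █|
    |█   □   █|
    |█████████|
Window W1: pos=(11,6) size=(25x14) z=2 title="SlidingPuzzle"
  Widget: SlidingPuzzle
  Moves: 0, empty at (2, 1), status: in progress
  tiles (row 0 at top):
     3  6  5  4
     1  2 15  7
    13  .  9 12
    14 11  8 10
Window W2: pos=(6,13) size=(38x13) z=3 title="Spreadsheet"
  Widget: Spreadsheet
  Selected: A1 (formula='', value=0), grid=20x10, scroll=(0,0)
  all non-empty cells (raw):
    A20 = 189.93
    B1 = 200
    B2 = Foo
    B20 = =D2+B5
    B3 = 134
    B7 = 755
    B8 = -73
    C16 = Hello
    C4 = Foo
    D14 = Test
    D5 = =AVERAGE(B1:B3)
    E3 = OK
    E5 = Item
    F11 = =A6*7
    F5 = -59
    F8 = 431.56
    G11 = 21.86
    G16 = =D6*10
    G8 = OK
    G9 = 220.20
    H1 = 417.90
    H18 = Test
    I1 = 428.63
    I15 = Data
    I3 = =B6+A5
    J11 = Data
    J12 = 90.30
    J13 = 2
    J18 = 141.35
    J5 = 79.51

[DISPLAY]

┌────┬────┬────┬────┐  ┃                   
│  3 │  6 │  5 │  4 │  ┃                   
├────┼────┼────┼────┤  ┃                   
│  1 │  2 │ 15 │  7 │  ┃                   
━━━━━━━━━━━━━━━━━━━━━━━━━━━━━━━┓           
adsheet                        ┃           
───────────────────────────────┨           
                               ┃           
  A       B       C       D    ┃           
-------------------------------┃           
    [0]     200       0       0┃           
      0Foo            0       0┃           
      0     134       0       0┃           
      0       0Foo            0┃           
      0       0       0     167┃           
      0       0       0       0┃           
━━━━━━━━━━━━━━━━━━━━━━━━━━━━━━━┛           
                                           
                                           
                                           
                                           
                                           


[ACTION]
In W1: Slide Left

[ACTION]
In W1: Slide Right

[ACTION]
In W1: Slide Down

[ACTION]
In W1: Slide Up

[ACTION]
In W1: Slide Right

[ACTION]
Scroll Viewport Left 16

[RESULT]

      ┃█ ◎ ┃┌────┬────┬────┬────┐  ┃       
      ┃█ ██┃│  3 │  6 │  5 │  4 │  ┃       
      ┃█ □ ┃├────┼────┼────┼────┤  ┃       
      ┃█   ┃│  1 │  2 │ 15 │  7 │  ┃       
      ┏━━━━━━━━━━━━━━━━━━━━━━━━━━━━━━━━━━━━
      ┃ Spreadsheet                        
      ┠────────────────────────────────────
      ┃A1:                                 
      ┃       A       B       C       D    
      ┃------------------------------------
      ┃  1      [0]     200       0       0
      ┃  2        0Foo            0       0
      ┃  3        0     134       0       0
      ┃  4        0       0Foo            0
      ┃  5        0       0       0     167
      ┃  6        0       0       0       0
      ┗━━━━━━━━━━━━━━━━━━━━━━━━━━━━━━━━━━━━
                                           
                                           
                                           
                                           
                                           


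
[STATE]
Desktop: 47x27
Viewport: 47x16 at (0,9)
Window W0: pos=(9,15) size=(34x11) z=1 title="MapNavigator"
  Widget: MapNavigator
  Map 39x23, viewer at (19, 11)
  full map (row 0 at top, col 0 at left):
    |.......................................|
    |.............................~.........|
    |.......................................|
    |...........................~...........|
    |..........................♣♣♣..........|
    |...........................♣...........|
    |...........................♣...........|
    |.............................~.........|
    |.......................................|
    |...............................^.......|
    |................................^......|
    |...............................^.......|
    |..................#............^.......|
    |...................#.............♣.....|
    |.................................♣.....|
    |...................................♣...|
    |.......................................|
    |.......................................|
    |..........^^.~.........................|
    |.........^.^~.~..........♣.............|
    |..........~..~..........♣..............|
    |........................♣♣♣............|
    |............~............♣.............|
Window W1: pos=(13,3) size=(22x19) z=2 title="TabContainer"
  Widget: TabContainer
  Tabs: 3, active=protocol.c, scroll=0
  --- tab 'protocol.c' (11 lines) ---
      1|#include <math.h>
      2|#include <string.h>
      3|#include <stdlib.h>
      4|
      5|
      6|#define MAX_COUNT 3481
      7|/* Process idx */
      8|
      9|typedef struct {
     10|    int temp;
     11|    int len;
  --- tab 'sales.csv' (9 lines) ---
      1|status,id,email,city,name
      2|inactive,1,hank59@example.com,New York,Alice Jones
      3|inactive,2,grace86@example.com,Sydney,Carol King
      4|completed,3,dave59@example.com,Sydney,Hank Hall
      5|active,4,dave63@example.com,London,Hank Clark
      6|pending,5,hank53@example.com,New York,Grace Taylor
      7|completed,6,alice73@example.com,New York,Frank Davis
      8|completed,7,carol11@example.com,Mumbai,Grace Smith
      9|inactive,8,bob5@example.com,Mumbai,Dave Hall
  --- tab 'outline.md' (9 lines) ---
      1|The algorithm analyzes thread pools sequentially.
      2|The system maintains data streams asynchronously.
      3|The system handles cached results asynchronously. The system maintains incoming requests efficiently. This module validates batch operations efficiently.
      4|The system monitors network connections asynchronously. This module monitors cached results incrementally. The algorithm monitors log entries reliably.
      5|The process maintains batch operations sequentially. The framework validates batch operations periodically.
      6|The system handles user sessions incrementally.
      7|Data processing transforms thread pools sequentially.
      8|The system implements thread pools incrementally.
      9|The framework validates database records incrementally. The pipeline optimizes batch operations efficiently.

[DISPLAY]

             ┃#include <string.h> ┃            
             ┃#include <stdlib.h> ┃            
             ┃                    ┃            
             ┃                    ┃            
             ┃#define MAX_COUNT 34┃            
             ┃/* Process idx */   ┃            
         ┏━━━┃                    ┃━━━━━━━┓    
         ┃ Ma┃typedef struct {    ┃       ┃    
         ┠───┃    int temp;       ┃───────┨    
         ┃...┃    int len;        ┃.......┃    
         ┃...┃                    ┃...^...┃    
         ┃...┃                    ┃....^..┃    
         ┃...┗━━━━━━━━━━━━━━━━━━━━┛...^...┃    
         ┃...............#............^...┃    
         ┃................#.............♣.┃    
         ┃..............................♣.┃    


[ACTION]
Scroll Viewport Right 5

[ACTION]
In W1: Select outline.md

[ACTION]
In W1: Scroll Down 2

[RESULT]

             ┃The system monitors ┃            
             ┃The process maintain┃            
             ┃The system handles u┃            
             ┃Data processing tran┃            
             ┃The system implement┃            
             ┃The framework valida┃            
         ┏━━━┃                    ┃━━━━━━━┓    
         ┃ Ma┃                    ┃       ┃    
         ┠───┃                    ┃───────┨    
         ┃...┃                    ┃.......┃    
         ┃...┃                    ┃...^...┃    
         ┃...┃                    ┃....^..┃    
         ┃...┗━━━━━━━━━━━━━━━━━━━━┛...^...┃    
         ┃...............#............^...┃    
         ┃................#.............♣.┃    
         ┃..............................♣.┃    


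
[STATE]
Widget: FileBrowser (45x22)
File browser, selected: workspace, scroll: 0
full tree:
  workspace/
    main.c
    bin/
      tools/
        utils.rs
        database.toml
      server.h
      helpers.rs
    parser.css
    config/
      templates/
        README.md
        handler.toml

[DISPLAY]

> [-] workspace/                             
    main.c                                   
    [+] bin/                                 
    parser.css                               
    [+] config/                              
                                             
                                             
                                             
                                             
                                             
                                             
                                             
                                             
                                             
                                             
                                             
                                             
                                             
                                             
                                             
                                             
                                             


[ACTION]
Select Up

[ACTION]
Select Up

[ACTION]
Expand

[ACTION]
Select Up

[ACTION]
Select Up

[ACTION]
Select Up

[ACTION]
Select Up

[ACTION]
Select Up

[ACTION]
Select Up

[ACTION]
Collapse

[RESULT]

> [+] workspace/                             
                                             
                                             
                                             
                                             
                                             
                                             
                                             
                                             
                                             
                                             
                                             
                                             
                                             
                                             
                                             
                                             
                                             
                                             
                                             
                                             
                                             


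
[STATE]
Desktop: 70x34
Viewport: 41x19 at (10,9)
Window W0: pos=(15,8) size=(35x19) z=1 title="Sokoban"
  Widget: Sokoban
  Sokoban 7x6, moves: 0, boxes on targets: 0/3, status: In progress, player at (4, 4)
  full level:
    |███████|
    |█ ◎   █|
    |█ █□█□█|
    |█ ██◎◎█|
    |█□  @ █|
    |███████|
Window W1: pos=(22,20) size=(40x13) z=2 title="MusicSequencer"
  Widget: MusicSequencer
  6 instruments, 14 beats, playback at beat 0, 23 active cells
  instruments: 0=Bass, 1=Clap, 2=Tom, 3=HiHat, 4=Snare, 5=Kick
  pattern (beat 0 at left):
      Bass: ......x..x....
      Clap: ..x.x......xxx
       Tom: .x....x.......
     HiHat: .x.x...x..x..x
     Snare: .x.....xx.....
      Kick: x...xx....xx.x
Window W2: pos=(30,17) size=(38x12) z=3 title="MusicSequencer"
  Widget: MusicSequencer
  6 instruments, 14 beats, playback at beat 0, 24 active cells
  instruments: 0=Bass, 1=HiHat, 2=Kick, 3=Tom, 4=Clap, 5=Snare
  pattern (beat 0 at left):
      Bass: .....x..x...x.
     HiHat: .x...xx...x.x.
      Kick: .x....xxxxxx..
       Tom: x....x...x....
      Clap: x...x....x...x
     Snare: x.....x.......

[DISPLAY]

     ┃ Sokoban                         ┃ 
     ┠─────────────────────────────────┨ 
     ┃███████                          ┃ 
     ┃█ ◎   █                          ┃ 
     ┃█ █□█□█                          ┃ 
     ┃█ ██◎◎█                          ┃ 
     ┃█□  @ █                          ┃ 
     ┃███████                          ┃ 
     ┃Moves: 0  0/3 ┏━━━━━━━━━━━━━━━━━━━━
     ┃              ┃ MusicSequencer     
     ┃              ┠────────────────────
     ┃      ┏━━━━━━━┃      ▼1234567890123
     ┃      ┃ MusicS┃  Bass·····█··█···█·
     ┃      ┠───────┃ HiHat·█···██···█·█·
     ┃      ┃      ▼┃  Kick·█····██████··
     ┃      ┃  Bass·┃   Tom█····█···█····
     ┃      ┃  Clap·┃  Clap█···█····█···█
     ┗━━━━━━┃   Tom·┃ Snare█·····█·······
            ┃ HiHat·┃                    


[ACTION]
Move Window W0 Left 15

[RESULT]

                        ┃                
────────────────────────┨                
                        ┃                
                        ┃                
                        ┃                
                        ┃                
                        ┃                
                        ┃                
 0/3                ┏━━━━━━━━━━━━━━━━━━━━
                    ┃ MusicSequencer     
                    ┠────────────────────
            ┏━━━━━━━┃      ▼1234567890123
            ┃ MusicS┃  Bass·····█··█···█·
            ┠───────┃ HiHat·█···██···█·█·
            ┃      ▼┃  Kick·█····██████··
            ┃  Bass·┃   Tom█····█···█····
            ┃  Clap·┃  Clap█···█····█···█
━━━━━━━━━━━━┃   Tom·┃ Snare█·····█·······
            ┃ HiHat·┃                    


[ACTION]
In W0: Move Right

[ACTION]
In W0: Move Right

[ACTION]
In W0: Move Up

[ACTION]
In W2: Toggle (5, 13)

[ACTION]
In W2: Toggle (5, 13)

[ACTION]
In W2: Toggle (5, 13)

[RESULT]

                        ┃                
────────────────────────┨                
                        ┃                
                        ┃                
                        ┃                
                        ┃                
                        ┃                
                        ┃                
 0/3                ┏━━━━━━━━━━━━━━━━━━━━
                    ┃ MusicSequencer     
                    ┠────────────────────
            ┏━━━━━━━┃      ▼1234567890123
            ┃ MusicS┃  Bass·····█··█···█·
            ┠───────┃ HiHat·█···██···█·█·
            ┃      ▼┃  Kick·█····██████··
            ┃  Bass·┃   Tom█····█···█····
            ┃  Clap·┃  Clap█···█····█···█
━━━━━━━━━━━━┃   Tom·┃ Snare█·····█······█
            ┃ HiHat·┃                    


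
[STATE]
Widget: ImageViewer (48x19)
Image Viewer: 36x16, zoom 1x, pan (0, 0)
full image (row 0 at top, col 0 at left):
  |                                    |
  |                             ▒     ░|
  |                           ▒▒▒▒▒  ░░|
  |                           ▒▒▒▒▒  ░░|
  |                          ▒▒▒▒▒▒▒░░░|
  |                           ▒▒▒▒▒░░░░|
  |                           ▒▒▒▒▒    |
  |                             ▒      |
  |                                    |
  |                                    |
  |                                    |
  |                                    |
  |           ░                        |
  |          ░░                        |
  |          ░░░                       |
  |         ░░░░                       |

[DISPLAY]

                                                
                             ▒     ░            
                           ▒▒▒▒▒  ░░            
                           ▒▒▒▒▒  ░░            
                          ▒▒▒▒▒▒▒░░░            
                           ▒▒▒▒▒░░░░            
                           ▒▒▒▒▒                
                             ▒                  
                                                
                                                
                                                
                                                
           ░                                    
          ░░                                    
          ░░░                                   
         ░░░░                                   
                                                
                                                
                                                


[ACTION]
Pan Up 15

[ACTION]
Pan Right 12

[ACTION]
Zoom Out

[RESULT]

                                                
                 ▒     ░                        
               ▒▒▒▒▒  ░░                        
               ▒▒▒▒▒  ░░                        
              ▒▒▒▒▒▒▒░░░                        
               ▒▒▒▒▒░░░░                        
               ▒▒▒▒▒                            
                 ▒                              
                                                
                                                
                                                
                                                
                                                
                                                
░                                               
░                                               
                                                
                                                
                                                


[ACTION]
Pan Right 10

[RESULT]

                                                
       ▒     ░                                  
     ▒▒▒▒▒  ░░                                  
     ▒▒▒▒▒  ░░                                  
    ▒▒▒▒▒▒▒░░░                                  
     ▒▒▒▒▒░░░░                                  
     ▒▒▒▒▒                                      
       ▒                                        
                                                
                                                
                                                
                                                
                                                
                                                
                                                
                                                
                                                
                                                
                                                


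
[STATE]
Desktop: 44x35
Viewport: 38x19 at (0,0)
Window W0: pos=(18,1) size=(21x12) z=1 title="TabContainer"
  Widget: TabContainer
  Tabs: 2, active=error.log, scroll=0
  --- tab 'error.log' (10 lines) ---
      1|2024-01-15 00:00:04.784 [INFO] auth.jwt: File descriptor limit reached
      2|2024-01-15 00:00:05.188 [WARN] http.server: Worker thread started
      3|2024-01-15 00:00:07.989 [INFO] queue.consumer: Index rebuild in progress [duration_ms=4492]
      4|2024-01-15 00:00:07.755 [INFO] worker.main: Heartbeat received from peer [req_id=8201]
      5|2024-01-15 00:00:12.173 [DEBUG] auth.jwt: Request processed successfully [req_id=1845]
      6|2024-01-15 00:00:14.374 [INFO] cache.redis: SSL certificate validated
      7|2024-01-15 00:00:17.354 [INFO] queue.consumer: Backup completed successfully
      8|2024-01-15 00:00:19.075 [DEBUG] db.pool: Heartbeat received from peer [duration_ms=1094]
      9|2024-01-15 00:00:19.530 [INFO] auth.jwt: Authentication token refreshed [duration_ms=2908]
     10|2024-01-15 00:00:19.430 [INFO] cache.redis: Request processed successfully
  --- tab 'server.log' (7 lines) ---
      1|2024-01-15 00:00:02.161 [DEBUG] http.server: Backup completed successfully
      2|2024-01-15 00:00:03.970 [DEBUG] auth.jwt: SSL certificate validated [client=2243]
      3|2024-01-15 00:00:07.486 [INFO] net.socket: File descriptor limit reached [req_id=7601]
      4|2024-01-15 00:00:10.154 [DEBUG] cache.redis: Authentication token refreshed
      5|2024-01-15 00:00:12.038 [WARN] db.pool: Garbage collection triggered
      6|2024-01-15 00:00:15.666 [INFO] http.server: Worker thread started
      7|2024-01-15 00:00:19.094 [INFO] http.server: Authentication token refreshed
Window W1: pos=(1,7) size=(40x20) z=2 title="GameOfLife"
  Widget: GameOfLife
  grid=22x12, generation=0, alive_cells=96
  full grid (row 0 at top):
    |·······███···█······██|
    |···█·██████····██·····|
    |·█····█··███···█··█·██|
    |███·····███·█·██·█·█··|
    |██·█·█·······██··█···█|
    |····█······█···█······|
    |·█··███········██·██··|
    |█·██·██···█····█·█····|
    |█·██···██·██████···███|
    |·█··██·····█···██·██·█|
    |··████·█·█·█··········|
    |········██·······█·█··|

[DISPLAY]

                                      
                  ┏━━━━━━━━━━━━━━━━━━━
                  ┃ TabContainer      
                  ┠───────────────────
                  ┃[error.log]│ server
                  ┃───────────────────
                  ┃2024-01-15 00:00:04
 ┏━━━━━━━━━━━━━━━━━━━━━━━━━━━━━━━━━━━━
 ┃ GameOfLife                         
 ┠────────────────────────────────────
 ┃Gen: 0                              
 ┃·······███···█······██              
 ┃···█·██████····██·····              
 ┃·█····█··███···█··█·██              
 ┃███·····███·█·██·█·█··              
 ┃██·█·█·······██··█···█              
 ┃····█······█···█······              
 ┃·█··███········██·██··              
 ┃█·██·██···█····█·█····              


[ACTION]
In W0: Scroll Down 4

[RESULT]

                                      
                  ┏━━━━━━━━━━━━━━━━━━━
                  ┃ TabContainer      
                  ┠───────────────────
                  ┃[error.log]│ server
                  ┃───────────────────
                  ┃2024-01-15 00:00:12
 ┏━━━━━━━━━━━━━━━━━━━━━━━━━━━━━━━━━━━━
 ┃ GameOfLife                         
 ┠────────────────────────────────────
 ┃Gen: 0                              
 ┃·······███···█······██              
 ┃···█·██████····██·····              
 ┃·█····█··███···█··█·██              
 ┃███·····███·█·██·█·█··              
 ┃██·█·█·······██··█···█              
 ┃····█······█···█······              
 ┃·█··███········██·██··              
 ┃█·██·██···█····█·█····              


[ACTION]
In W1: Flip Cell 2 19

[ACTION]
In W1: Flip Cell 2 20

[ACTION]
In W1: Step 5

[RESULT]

                                      
                  ┏━━━━━━━━━━━━━━━━━━━
                  ┃ TabContainer      
                  ┠───────────────────
                  ┃[error.log]│ server
                  ┃───────────────────
                  ┃2024-01-15 00:00:12
 ┏━━━━━━━━━━━━━━━━━━━━━━━━━━━━━━━━━━━━
 ┃ GameOfLife                         
 ┠────────────────────────────────────
 ┃Gen: 5                              
 ┃··············█·█·····              
 ┃·············█··█·····              
 ┃·█············█·······              
 ┃█·██·█············██··              
 ┃█·█··············█·█··              
 ┃·█·█···········███·█··              
 ┃·····█·····██·█·███···              
 ┃██···█·█·█···█··█·█···              
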